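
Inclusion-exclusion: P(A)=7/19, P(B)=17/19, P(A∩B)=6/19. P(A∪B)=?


P(A∪B) = P(A) + P(B) - P(A∩B)
= 7/19 + 17/19 - 6/19 = 18/19

18/19


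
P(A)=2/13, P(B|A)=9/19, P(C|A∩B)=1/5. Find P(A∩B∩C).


P(A∩B∩C) = P(A) * P(B|A) * P(C|A∩B)
= 2/13 * 9/19 * 1/5
= 18/247 * 1/5 = 18/1235

18/1235


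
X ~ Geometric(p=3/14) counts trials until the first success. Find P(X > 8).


P(X > 8) = P(first 8 trials all fail) = (1-p)^8 = (11/14)^8 = 214358881/1475789056

214358881/1475789056


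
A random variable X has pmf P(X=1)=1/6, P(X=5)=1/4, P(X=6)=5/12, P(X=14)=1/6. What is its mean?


E[X] = sum(x * P(x))
= 1*1/6 + 5*1/4 + 6*5/12 + 14*1/6
= 25/4

25/4


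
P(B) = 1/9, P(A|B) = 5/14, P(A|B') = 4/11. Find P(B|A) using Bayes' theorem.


P(A) = P(A|B)P(B) + P(A|B')P(B') = 5/14*1/9 + 4/11*8/9 = 503/1386
P(B|A) = P(A|B)P(B)/P(A) = (5/126)/(503/1386) = 55/503

55/503


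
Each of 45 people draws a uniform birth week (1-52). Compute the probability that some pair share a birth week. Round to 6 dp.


P(all different) = prod((52-i)/52 for i=0..44) = 0.000000
P(at least one match) = 1 - 0.000000 = 1.000000

1.000000


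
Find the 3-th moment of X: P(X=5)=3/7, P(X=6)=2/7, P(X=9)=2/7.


E[X^3] = sum(x^3 * P(x))
= 125*3/7 + 216*2/7 + 729*2/7
= 2265/7

2265/7


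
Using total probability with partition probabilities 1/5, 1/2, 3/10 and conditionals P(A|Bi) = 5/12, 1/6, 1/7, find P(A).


P(A) = P(A|B1)P(B1) + P(A|B2)P(B2) + P(A|B3)P(B3)
= 5/12*1/5 + 1/6*1/2 + 1/7*3/10
= 1/12 + 1/12 + 3/70 = 22/105

22/105


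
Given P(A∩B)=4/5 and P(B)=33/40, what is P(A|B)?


P(A|B) = P(A∩B)/P(B) = (32/40)/(33/40) = 32/33

32/33


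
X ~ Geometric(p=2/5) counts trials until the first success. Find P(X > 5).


P(X > 5) = P(first 5 trials all fail) = (1-p)^5 = (3/5)^5 = 243/3125

243/3125


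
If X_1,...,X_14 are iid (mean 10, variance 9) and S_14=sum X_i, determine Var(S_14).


By independence, Var(S_n) = n*Var(X_1) = 14*9 = 126

126


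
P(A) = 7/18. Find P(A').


P(A') = 1 - P(A) = 1 - 7/18 = 11/18

11/18


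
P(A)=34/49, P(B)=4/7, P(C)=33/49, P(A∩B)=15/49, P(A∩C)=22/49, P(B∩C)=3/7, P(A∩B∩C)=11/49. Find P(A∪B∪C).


P(A∪B∪C) = P(A)+P(B)+P(C) - P(AB)-P(AC)-P(BC) + P(ABC)
= 34/49+4/7+33/49 - 15/49-22/49-3/7 + 11/49
= 48/49

48/49


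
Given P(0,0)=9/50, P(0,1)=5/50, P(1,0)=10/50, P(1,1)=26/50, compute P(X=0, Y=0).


Read from table: P(X=0, Y=0) = 9/50

9/50


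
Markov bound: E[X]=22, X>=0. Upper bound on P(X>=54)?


Markov: P(X >= a) <= E[X]/a
P(X >= 54) <= 22/54 = 11/27

11/27


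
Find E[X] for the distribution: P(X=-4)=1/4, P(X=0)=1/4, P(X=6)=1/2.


E[X] = sum(x * P(x))
= -4*1/4 + 0*1/4 + 6*1/2
= 2

2


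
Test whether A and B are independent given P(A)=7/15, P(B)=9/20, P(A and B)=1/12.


P(A)*P(B) = 7/15*9/20 = 21/100
P(A∩B) = 1/12 != 21/100, so not independent

No, A and B are not independent


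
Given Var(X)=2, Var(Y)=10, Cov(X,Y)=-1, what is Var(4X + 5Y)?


Var(4X + 5Y) = 4^2*Var(X) + 5^2*Var(Y) + 2*4*5*Cov(X,Y)
= 16*2 + 25*10 + 40*(-1)
= 32 + 250 - 40 = 242

242


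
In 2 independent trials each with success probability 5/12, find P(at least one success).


P(at least one) = 1 - P(none)
P(none) = (1 - 5/12)^2 = (7/12)^2 = 49/144
P(at least one) = 1 - 49/144 = 95/144

95/144


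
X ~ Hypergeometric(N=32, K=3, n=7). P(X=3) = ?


P(X=3) = C(3,3)*C(29,4) / C(32,7)
= 1*23751 / 3365856
= 23751/3365856 = 7/992

7/992


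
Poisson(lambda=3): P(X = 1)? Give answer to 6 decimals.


P(X=1) = e^(-3) * 3^1 / 1!
≈ 0.04978706837 * 3 / 1
≈ 0.149361

0.149361


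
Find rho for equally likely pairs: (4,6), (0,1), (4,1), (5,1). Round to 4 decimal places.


Cov(X,Y) = 0.9375, Var(X) = 3.6875, Var(Y) = 4.6875
rho = Cov/(sqrt(VarX)*sqrt(VarY)) = 0.2255

0.2255


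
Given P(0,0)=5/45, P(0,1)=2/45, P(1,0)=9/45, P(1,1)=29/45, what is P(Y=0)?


P(Y=0) = P(0,0)+P(1,0) = 5/45 + 9/45 = 14/45

14/45


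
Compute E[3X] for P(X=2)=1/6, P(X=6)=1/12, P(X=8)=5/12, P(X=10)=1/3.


E[3X] = sum(g(x)*P(x))
= 6*1/6 + 18*1/12 + 24*5/12 + 30*1/3
= 45/2

45/2


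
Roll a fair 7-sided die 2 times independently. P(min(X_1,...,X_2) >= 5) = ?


P(min >= 5) = P(all X_i >= 5) = (P(X_1 >= 5))^2
= (3/7)^2 = 9/49

9/49


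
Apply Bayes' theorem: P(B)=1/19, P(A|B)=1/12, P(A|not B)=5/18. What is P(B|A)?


P(A) = P(A|B)P(B) + P(A|B')P(B') = 1/12*1/19 + 5/18*18/19 = 61/228
P(B|A) = P(A|B)P(B)/P(A) = (1/228)/(61/228) = 1/61

1/61


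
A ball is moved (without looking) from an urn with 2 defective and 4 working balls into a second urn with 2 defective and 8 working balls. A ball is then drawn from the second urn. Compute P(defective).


P(transfer defective) = 2/6 = 1/3; P(transfer working) = 2/3
If defective transferred: Urn II has 3 defective of 11, so P(defective|defective moved) = 3/11
If working transferred: Urn II has 2 defective of 11, so P(defective|working moved) = 2/11
By total probability: P(defective) = 1/3*3/11 + 2/3*2/11 = 7/33

7/33


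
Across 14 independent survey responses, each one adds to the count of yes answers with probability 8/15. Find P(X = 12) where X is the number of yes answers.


P(X=12) = C(14,12) * p^12 * (1-p)^2
= 91 * 68719476736/129746337890625 * 49/225
= 306420146765824/29192926025390625

306420146765824/29192926025390625


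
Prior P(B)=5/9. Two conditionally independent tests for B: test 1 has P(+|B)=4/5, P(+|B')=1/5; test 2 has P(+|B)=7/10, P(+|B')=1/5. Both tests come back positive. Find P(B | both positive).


After test 1: P(+) = 4/5*5/9 + 1/5*4/9 = 8/15
P(B|+) = (4/9)/(8/15) = 5/6
After test 2 (use post1 as new prior): P(+) = 7/10*5/6 + 1/5*1/6 = 37/60
P(B|+,+) = (7/12)/(37/60) = 35/37

35/37


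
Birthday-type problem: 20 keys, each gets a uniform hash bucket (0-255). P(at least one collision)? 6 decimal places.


P(all different) = prod((256-i)/256 for i=0..19) = 0.466833
P(at least one match) = 1 - 0.466833 = 0.533167

0.533167


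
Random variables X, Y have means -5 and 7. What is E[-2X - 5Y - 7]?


E[-2X - 5Y - 7] = -2*E[X] - 5*E[Y] - 7
= (-2)*(-5) + (-5)*(7) + (-7)
= 10 - 35 - 7 = -32

-32


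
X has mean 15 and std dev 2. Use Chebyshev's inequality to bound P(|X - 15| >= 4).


k = 4/2 = 2
Chebyshev: P(|X-mu| >= k*sigma) <= 1/k^2 = 1/2^2 = 1/4

1/4


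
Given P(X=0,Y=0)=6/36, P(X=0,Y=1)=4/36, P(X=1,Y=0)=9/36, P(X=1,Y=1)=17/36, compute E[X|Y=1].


P(Y=1) = 21/36
E[X|Y=1] = (0*4 + 1*17)/21 = 17/21

17/21


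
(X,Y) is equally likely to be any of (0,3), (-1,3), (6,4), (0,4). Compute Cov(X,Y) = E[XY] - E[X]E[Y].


E[X]=5/4, E[Y]=7/2, E[XY]=21/4
Cov(X,Y) = E[XY] - E[X]E[Y] = 21/4 - 5/4*7/2 = 7/8

7/8


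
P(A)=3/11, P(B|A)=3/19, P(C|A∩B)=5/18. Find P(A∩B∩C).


P(A∩B∩C) = P(A) * P(B|A) * P(C|A∩B)
= 3/11 * 3/19 * 5/18
= 9/209 * 5/18 = 5/418

5/418


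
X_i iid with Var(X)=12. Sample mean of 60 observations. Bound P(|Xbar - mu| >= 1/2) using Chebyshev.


Var(Xbar) = Var(X)/n = 12/60
Chebyshev: P(|Xbar-mu| >= 1/2) <= Var(Xbar)/(1/2)^2 = (1/5)/(1/4) = 4/5

4/5


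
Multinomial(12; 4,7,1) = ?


12! = 479001600
Denominator: 4!=24 * 7!=5040 * 1!=1
Coefficient = 479001600 / 120960 = 3960

3960


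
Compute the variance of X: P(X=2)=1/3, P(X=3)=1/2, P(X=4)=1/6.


E[X] = 17/6, E[X^2] = 17/2
Var(X) = E[X^2] - (E[X])^2 = 17/2 - (17/6)^2 = 17/36

17/36


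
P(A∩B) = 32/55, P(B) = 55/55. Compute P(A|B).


P(A|B) = P(A∩B)/P(B) = (32/55)/(55/55) = 32/55

32/55


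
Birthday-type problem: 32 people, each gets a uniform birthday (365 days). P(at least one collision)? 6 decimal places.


P(all different) = prod((365-i)/365 for i=0..31) = 0.246652
P(at least one match) = 1 - 0.246652 = 0.753348

0.753348


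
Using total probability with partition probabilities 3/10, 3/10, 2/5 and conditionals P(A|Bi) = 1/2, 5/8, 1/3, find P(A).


P(A) = P(A|B1)P(B1) + P(A|B2)P(B2) + P(A|B3)P(B3)
= 1/2*3/10 + 5/8*3/10 + 1/3*2/5
= 3/20 + 3/16 + 2/15 = 113/240

113/240


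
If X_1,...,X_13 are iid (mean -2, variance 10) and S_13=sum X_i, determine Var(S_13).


By independence, Var(S_n) = n*Var(X_1) = 13*10 = 130

130


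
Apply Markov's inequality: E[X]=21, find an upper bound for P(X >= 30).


Markov: P(X >= a) <= E[X]/a
P(X >= 30) <= 21/30 = 7/10

7/10


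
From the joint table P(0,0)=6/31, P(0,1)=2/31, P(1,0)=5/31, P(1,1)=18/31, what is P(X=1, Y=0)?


Read from table: P(X=1, Y=0) = 5/31

5/31


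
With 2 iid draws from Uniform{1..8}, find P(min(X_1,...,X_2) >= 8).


P(min >= 8) = P(all X_i >= 8) = (P(X_1 >= 8))^2
= (1/8)^2 = 1/64

1/64


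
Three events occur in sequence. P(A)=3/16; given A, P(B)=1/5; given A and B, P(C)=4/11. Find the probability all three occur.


P(A∩B∩C) = P(A) * P(B|A) * P(C|A∩B)
= 3/16 * 1/5 * 4/11
= 3/80 * 4/11 = 3/220

3/220


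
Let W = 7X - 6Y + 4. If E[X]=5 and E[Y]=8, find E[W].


E[7X - 6Y + 4] = 7*E[X] - 6*E[Y] + 4
= (7)*(5) + (-6)*(8) + (4)
= 35 - 48 + 4 = -9

-9


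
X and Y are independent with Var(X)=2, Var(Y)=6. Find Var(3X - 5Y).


Independence => Cov(X,Y)=0
Var(3X - 5Y) = 3^2*Var(X) + (-5)^2*Var(Y)
= 9*2 + 25*6 = 168

168


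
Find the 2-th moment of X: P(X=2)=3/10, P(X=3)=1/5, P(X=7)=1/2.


E[X^2] = sum(x^2 * P(x))
= 4*3/10 + 9*1/5 + 49*1/2
= 55/2

55/2


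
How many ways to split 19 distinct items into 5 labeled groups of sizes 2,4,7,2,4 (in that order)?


19! = 121645100408832000
Denominator: 2!=2 * 4!=24 * 7!=5040 * 2!=2 * 4!=24
Coefficient = 121645100408832000 / 11612160 = 10475665200

10475665200


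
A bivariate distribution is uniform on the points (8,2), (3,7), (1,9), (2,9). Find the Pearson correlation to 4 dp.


Cov(X,Y) = -7.6250, Var(X) = 7.2500, Var(Y) = 8.1875
rho = Cov/(sqrt(VarX)*sqrt(VarY)) = -0.9897

-0.9897


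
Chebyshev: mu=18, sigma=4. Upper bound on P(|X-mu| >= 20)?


k = 20/4 = 5
Chebyshev: P(|X-mu| >= k*sigma) <= 1/k^2 = 1/5^2 = 1/25

1/25


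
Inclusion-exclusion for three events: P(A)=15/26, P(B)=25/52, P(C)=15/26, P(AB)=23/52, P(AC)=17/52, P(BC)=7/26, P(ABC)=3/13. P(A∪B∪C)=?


P(A∪B∪C) = P(A)+P(B)+P(C) - P(AB)-P(AC)-P(BC) + P(ABC)
= 15/26+25/52+15/26 - 23/52-17/52-7/26 + 3/13
= 43/52

43/52


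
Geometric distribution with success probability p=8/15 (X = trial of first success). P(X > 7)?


P(X > 7) = P(first 7 trials all fail) = (1-p)^7 = (7/15)^7 = 823543/170859375

823543/170859375


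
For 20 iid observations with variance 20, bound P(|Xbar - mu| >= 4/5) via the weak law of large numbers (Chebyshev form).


Var(Xbar) = Var(X)/n = 20/20
Chebyshev: P(|Xbar-mu| >= 4/5) <= Var(Xbar)/(4/5)^2 = 1/(16/25) = 25/16
Bound exceeds 1, so trivial bound: 1

1


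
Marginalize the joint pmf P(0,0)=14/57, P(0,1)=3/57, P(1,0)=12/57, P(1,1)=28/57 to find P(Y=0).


P(Y=0) = P(0,0)+P(1,0) = 14/57 + 12/57 = 26/57

26/57


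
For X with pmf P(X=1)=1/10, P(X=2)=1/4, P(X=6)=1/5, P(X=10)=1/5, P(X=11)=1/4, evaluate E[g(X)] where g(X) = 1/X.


E[1/X] = sum(g(x)*P(x))
= 1*1/10 + 1/2*1/4 + 1/6*1/5 + 1/10*1/5 + 1/11*1/4
= 1987/6600

1987/6600


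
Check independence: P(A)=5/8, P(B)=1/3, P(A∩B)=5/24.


P(A)*P(B) = 5/8*1/3 = 5/24
P(A∩B) = 5/24, which equals P(A)P(B), so independent

Yes, A and B are independent


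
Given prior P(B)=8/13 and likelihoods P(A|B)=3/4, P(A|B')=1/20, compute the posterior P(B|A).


P(A) = P(A|B)P(B) + P(A|B')P(B') = 3/4*8/13 + 1/20*5/13 = 25/52
P(B|A) = P(A|B)P(B)/P(A) = (6/13)/(25/52) = 24/25

24/25


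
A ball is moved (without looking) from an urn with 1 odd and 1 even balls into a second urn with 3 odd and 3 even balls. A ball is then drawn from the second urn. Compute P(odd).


P(transfer odd) = 1/2; P(transfer even) = 1/2
If odd transferred: Urn II has 4 odd of 7, so P(odd|odd moved) = 4/7
If even transferred: Urn II has 3 odd of 7, so P(odd|even moved) = 3/7
By total probability: P(odd) = 1/2*4/7 + 1/2*3/7 = 1/2

1/2


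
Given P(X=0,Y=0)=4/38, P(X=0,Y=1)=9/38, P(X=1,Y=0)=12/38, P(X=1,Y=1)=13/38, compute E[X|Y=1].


P(Y=1) = 22/38
E[X|Y=1] = (0*9 + 1*13)/22 = 13/22

13/22


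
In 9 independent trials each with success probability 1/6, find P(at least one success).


P(at least one) = 1 - P(none)
P(none) = (1 - 1/6)^9 = (5/6)^9 = 1953125/10077696
P(at least one) = 1 - 1953125/10077696 = 8124571/10077696

8124571/10077696


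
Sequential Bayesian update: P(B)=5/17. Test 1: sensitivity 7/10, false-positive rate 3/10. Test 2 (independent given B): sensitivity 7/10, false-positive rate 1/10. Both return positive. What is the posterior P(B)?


After test 1: P(+) = 7/10*5/17 + 3/10*12/17 = 71/170
P(B|+) = (7/34)/(71/170) = 35/71
After test 2 (use post1 as new prior): P(+) = 7/10*35/71 + 1/10*36/71 = 281/710
P(B|+,+) = (49/142)/(281/710) = 245/281

245/281


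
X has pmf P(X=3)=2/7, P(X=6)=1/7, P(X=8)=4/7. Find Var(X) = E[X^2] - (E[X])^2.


E[X] = 44/7, E[X^2] = 310/7
Var(X) = E[X^2] - (E[X])^2 = 310/7 - (44/7)^2 = 234/49

234/49


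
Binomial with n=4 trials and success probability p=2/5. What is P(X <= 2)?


P(X<=2) = P(X=0) + P(X=1) + P(X=2)
= 81/625 + 216/625 + 216/625
= 513/625

513/625


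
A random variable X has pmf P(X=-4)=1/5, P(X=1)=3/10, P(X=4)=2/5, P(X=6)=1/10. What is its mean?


E[X] = sum(x * P(x))
= -4*1/5 + 1*3/10 + 4*2/5 + 6*1/10
= 17/10

17/10


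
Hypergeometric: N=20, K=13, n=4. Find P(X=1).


P(X=1) = C(13,1)*C(7,3) / C(20,4)
= 13*35 / 4845
= 455/4845 = 91/969

91/969


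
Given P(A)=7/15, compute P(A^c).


P(A') = 1 - P(A) = 1 - 7/15 = 8/15

8/15


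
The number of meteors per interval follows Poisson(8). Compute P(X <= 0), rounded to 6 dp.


P(X<=0) = e^(-8)*8^0/0!
≈ 0.0003354626
≈ 0.000335

0.000335


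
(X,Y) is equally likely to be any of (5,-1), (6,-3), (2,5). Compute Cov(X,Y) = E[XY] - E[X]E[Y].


E[X]=13/3, E[Y]=1/3, E[XY]=-13/3
Cov(X,Y) = E[XY] - E[X]E[Y] = -13/3 - 13/3*1/3 = -52/9

-52/9


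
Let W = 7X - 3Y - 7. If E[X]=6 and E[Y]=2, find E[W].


E[7X - 3Y - 7] = 7*E[X] - 3*E[Y] - 7
= (7)*(6) + (-3)*(2) + (-7)
= 42 - 6 - 7 = 29

29


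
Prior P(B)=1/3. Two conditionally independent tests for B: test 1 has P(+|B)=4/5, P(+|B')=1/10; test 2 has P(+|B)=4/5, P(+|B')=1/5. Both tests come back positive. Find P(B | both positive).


After test 1: P(+) = 4/5*1/3 + 1/10*2/3 = 1/3
P(B|+) = (4/15)/(1/3) = 4/5
After test 2 (use post1 as new prior): P(+) = 4/5*4/5 + 1/5*1/5 = 17/25
P(B|+,+) = (16/25)/(17/25) = 16/17

16/17


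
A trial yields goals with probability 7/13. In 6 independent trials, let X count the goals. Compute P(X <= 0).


P(X<=0) = P(X=0)
= 46656/4826809
= 46656/4826809

46656/4826809


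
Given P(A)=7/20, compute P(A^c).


P(A') = 1 - P(A) = 1 - 7/20 = 13/20

13/20


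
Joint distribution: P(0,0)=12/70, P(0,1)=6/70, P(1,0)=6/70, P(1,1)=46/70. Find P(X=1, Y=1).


Read from table: P(X=1, Y=1) = 46/70 = 23/35

23/35


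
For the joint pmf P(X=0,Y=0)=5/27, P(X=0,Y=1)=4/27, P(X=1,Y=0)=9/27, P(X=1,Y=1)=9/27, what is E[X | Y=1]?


P(Y=1) = 13/27
E[X|Y=1] = (0*4 + 1*9)/13 = 9/13

9/13


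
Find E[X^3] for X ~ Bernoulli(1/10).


For Bernoulli: X in {0,1}
E[X^3] = 0^3*(1-1/10) + 1^3*1/10 = 1/10

1/10


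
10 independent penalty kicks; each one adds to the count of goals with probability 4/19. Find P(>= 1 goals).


P(at least one) = 1 - P(none)
P(none) = (1 - 4/19)^10 = (15/19)^10 = 576650390625/6131066257801
P(at least one) = 1 - 576650390625/6131066257801 = 5554415867176/6131066257801

5554415867176/6131066257801


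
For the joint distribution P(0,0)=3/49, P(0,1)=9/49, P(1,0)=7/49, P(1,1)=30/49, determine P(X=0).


P(X=0) = P(0,0)+P(0,1) = 3/49 + 9/49 = 12/49

12/49


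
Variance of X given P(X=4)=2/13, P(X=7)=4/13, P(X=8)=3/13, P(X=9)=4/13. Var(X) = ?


E[X] = 96/13, E[X^2] = 744/13
Var(X) = E[X^2] - (E[X])^2 = 744/13 - (96/13)^2 = 456/169

456/169


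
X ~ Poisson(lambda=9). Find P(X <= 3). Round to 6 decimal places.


P(X<=3) = e^(-9)*9^0/0! + e^(-9)*9^1/1! + e^(-9)*9^2/2! + e^(-9)*9^3/3!
≈ 0.0001234098 + 0.0011106882 + 0.0049980971 + 0.0149942912
= 0.0212264863
≈ 0.021226

0.021226


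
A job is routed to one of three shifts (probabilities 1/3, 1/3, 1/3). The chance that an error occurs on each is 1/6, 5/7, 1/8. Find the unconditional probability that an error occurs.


P(A) = P(A|B1)P(B1) + P(A|B2)P(B2) + P(A|B3)P(B3)
= 1/6*1/3 + 5/7*1/3 + 1/8*1/3
= 1/18 + 5/21 + 1/24 = 169/504

169/504


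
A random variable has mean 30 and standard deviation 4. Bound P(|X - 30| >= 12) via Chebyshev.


k = 12/4 = 3
Chebyshev: P(|X-mu| >= k*sigma) <= 1/k^2 = 1/3^2 = 1/9

1/9


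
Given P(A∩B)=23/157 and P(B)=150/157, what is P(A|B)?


P(A|B) = P(A∩B)/P(B) = (23/157)/(150/157) = 23/150

23/150


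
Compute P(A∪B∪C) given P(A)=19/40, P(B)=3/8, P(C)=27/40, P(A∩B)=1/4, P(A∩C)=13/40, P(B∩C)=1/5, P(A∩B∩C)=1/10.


P(A∪B∪C) = P(A)+P(B)+P(C) - P(AB)-P(AC)-P(BC) + P(ABC)
= 19/40+3/8+27/40 - 1/4-13/40-1/5 + 1/10
= 17/20

17/20


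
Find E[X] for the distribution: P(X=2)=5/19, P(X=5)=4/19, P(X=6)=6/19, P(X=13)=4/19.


E[X] = sum(x * P(x))
= 2*5/19 + 5*4/19 + 6*6/19 + 13*4/19
= 118/19

118/19


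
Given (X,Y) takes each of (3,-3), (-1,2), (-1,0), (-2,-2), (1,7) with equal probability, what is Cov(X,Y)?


E[X]=0, E[Y]=4/5, E[XY]=0
Cov(X,Y) = E[XY] - E[X]E[Y] = 0 - 0*4/5 = 0

0


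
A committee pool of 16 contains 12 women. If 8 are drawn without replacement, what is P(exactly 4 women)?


P(X=4) = C(12,4)*C(4,4) / C(16,8)
= 495*1 / 12870
= 495/12870 = 1/26

1/26


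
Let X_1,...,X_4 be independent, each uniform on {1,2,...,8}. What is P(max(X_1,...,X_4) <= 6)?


P(max <= 6) = P(all X_i <= 6) = (P(X_1 <= 6))^4
= (6/8)^4 = (3/4)^4 = 81/256

81/256


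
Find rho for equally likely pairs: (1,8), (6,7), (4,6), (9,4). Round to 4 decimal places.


Cov(X,Y) = -3.7500, Var(X) = 8.5000, Var(Y) = 2.1875
rho = Cov/(sqrt(VarX)*sqrt(VarY)) = -0.8697

-0.8697


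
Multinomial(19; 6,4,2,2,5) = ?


19! = 121645100408832000
Denominator: 6!=720 * 4!=24 * 2!=2 * 2!=2 * 5!=120
Coefficient = 121645100408832000 / 8294400 = 14665931280

14665931280


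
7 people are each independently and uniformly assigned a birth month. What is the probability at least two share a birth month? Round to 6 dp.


P(all different) = prod((12-i)/12 for i=0..6) = 0.111400
P(at least one match) = 1 - 0.111400 = 0.888600

0.888600


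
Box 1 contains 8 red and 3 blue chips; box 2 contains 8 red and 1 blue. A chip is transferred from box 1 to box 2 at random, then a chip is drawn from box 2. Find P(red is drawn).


P(transfer red) = 8/11; P(transfer blue) = 3/11
If red transferred: Urn II has 9 red of 10, so P(red|red moved) = 9/10
If blue transferred: Urn II has 8 red of 10, so P(red|blue moved) = 4/5
By total probability: P(red) = 8/11*9/10 + 3/11*4/5 = 48/55

48/55


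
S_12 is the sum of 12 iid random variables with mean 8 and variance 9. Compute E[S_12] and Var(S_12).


E[S_n] = n*mu = 12*8 = 96
Var(S_n) = n*sigma^2 = 12*9 = 108

E[S_12]=96, Var(S_12)=108


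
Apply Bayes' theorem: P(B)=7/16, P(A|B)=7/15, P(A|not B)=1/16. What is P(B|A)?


P(A) = P(A|B)P(B) + P(A|B')P(B') = 7/15*7/16 + 1/16*9/16 = 919/3840
P(B|A) = P(A|B)P(B)/P(A) = (49/240)/(919/3840) = 784/919

784/919


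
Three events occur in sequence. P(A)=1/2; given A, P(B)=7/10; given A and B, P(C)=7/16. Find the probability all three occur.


P(A∩B∩C) = P(A) * P(B|A) * P(C|A∩B)
= 1/2 * 7/10 * 7/16
= 7/20 * 7/16 = 49/320

49/320


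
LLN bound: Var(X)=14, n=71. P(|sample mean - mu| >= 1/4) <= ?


Var(Xbar) = Var(X)/n = 14/71
Chebyshev: P(|Xbar-mu| >= 1/4) <= Var(Xbar)/(1/4)^2 = (14/71)/(1/16) = 224/71
Bound exceeds 1, so trivial bound: 1

1


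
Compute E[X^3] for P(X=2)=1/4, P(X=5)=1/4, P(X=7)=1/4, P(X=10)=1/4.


E[X^3] = sum(g(x)*P(x))
= 8*1/4 + 125*1/4 + 343*1/4 + 1000*1/4
= 369

369


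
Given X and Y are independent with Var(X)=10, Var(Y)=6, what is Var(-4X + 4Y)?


Independence => Cov(X,Y)=0
Var(-4X + 4Y) = (-4)^2*Var(X) + 4^2*Var(Y)
= 16*10 + 16*6 = 256

256


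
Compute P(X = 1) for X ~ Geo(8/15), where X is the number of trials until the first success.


P(X=1) = (1-p)^0 * p = (7/15)^0 * 8/15
= 1 * 8/15 = 8/15

8/15


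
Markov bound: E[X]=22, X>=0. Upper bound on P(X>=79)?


Markov: P(X >= a) <= E[X]/a
P(X >= 79) <= 22/79

22/79


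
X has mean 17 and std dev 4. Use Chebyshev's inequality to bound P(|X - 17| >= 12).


k = 12/4 = 3
Chebyshev: P(|X-mu| >= k*sigma) <= 1/k^2 = 1/3^2 = 1/9

1/9


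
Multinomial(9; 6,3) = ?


9! = 362880
Denominator: 6!=720 * 3!=6
Coefficient = 362880 / 4320 = 84

84


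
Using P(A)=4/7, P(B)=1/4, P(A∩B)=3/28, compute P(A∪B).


P(A∪B) = P(A) + P(B) - P(A∩B)
= 4/7 + 1/4 - 3/28 = 5/7

5/7


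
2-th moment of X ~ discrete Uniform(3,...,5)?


E[X^2] = (1/3) * sum(x^2 for x=3..5)
= 50/3

50/3


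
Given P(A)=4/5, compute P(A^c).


P(A') = 1 - P(A) = 1 - 4/5 = 1/5

1/5


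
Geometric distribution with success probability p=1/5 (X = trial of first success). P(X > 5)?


P(X > 5) = P(first 5 trials all fail) = (1-p)^5 = (4/5)^5 = 1024/3125

1024/3125


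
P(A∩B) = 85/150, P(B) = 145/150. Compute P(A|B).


P(A|B) = P(A∩B)/P(B) = (85/150)/(145/150) = 85/145 = 17/29

17/29


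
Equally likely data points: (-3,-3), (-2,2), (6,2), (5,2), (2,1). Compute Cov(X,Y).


E[X]=8/5, E[Y]=4/5, E[XY]=29/5
Cov(X,Y) = E[XY] - E[X]E[Y] = 29/5 - 8/5*4/5 = 113/25

113/25


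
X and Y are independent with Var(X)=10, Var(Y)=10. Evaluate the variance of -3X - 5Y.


Independence => Cov(X,Y)=0
Var(-3X - 5Y) = (-3)^2*Var(X) + (-5)^2*Var(Y)
= 9*10 + 25*10 = 340

340


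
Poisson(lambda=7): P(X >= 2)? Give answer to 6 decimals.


P(X>=2) = 1 - P(X<=1) = 1 - (e^(-7)*7^0/0! + e^(-7)*7^1/1!)
≈ 1 - (0.0009118820 + 0.0063831738)
= 1 - 0.0072950558 = 0.9927049442
≈ 0.992705

0.992705


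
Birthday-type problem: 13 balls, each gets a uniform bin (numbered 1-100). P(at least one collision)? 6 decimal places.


P(all different) = prod((100-i)/100 for i=0..12) = 0.442775
P(at least one match) = 1 - 0.442775 = 0.557225

0.557225


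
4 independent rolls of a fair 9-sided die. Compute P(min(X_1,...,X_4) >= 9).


P(min >= 9) = P(all X_i >= 9) = (P(X_1 >= 9))^4
= (1/9)^4 = 1/6561

1/6561


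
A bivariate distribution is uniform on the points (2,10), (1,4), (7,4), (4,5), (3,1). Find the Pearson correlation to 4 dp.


Cov(X,Y) = -1.3200, Var(X) = 4.2400, Var(Y) = 8.5600
rho = Cov/(sqrt(VarX)*sqrt(VarY)) = -0.2191

-0.2191


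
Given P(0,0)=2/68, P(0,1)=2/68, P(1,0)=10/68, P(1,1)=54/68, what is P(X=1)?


P(X=1) = P(1,0)+P(1,1) = 10/68 + 54/68 = 64/68 = 16/17

16/17


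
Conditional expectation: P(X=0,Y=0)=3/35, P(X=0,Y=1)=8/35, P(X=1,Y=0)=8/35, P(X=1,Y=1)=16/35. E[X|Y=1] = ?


P(Y=1) = 24/35
E[X|Y=1] = (0*8 + 1*16)/24 = 16/24 = 2/3

2/3


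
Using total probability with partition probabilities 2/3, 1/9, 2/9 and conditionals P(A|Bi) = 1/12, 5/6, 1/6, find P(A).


P(A) = P(A|B1)P(B1) + P(A|B2)P(B2) + P(A|B3)P(B3)
= 1/12*2/3 + 5/6*1/9 + 1/6*2/9
= 1/18 + 5/54 + 1/27 = 5/27

5/27


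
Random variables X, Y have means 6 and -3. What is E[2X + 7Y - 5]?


E[2X + 7Y - 5] = 2*E[X] + 7*E[Y] - 5
= (2)*(6) + (7)*(-3) + (-5)
= 12 - 21 - 5 = -14

-14


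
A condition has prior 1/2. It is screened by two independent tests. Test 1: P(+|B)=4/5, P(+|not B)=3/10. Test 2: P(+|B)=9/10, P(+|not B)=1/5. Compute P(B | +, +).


After test 1: P(+) = 4/5*1/2 + 3/10*1/2 = 11/20
P(B|+) = (2/5)/(11/20) = 8/11
After test 2 (use post1 as new prior): P(+) = 9/10*8/11 + 1/5*3/11 = 39/55
P(B|+,+) = (36/55)/(39/55) = 12/13

12/13


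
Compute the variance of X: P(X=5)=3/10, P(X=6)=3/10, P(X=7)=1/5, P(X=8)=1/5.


E[X] = 63/10, E[X^2] = 409/10
Var(X) = E[X^2] - (E[X])^2 = 409/10 - (63/10)^2 = 121/100

121/100


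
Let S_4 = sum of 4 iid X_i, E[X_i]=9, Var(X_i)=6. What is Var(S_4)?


By independence, Var(S_n) = n*Var(X_1) = 4*6 = 24

24


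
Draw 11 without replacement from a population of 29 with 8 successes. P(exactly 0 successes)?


P(X=0) = C(8,0)*C(21,11) / C(29,11)
= 1*352716 / 34597290
= 352716/34597290 = 34/3335

34/3335


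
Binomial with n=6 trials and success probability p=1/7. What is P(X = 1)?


P(X=1) = C(6,1) * p^1 * (1-p)^5
= 6 * 1/7 * 7776/16807
= 46656/117649

46656/117649


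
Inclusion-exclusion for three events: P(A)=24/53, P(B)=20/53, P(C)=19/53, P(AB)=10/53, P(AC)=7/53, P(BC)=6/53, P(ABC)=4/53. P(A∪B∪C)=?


P(A∪B∪C) = P(A)+P(B)+P(C) - P(AB)-P(AC)-P(BC) + P(ABC)
= 24/53+20/53+19/53 - 10/53-7/53-6/53 + 4/53
= 44/53

44/53


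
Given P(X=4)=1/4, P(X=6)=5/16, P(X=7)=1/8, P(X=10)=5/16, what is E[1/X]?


E[1/X] = sum(g(x)*P(x))
= 1/4*1/4 + 1/6*5/16 + 1/7*1/8 + 1/10*5/16
= 55/336

55/336


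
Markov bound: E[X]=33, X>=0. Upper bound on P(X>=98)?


Markov: P(X >= a) <= E[X]/a
P(X >= 98) <= 33/98

33/98


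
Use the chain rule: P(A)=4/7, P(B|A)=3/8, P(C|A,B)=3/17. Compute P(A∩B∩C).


P(A∩B∩C) = P(A) * P(B|A) * P(C|A∩B)
= 4/7 * 3/8 * 3/17
= 3/14 * 3/17 = 9/238

9/238


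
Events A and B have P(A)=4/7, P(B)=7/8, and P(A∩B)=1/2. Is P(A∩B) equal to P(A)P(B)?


P(A)*P(B) = 4/7*7/8 = 1/2
P(A∩B) = 1/2, which equals P(A)P(B), so independent

Yes, A and B are independent


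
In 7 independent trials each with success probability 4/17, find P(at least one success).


P(at least one) = 1 - P(none)
P(none) = (1 - 4/17)^7 = (13/17)^7 = 62748517/410338673
P(at least one) = 1 - 62748517/410338673 = 347590156/410338673

347590156/410338673


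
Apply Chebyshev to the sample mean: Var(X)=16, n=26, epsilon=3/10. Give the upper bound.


Var(Xbar) = Var(X)/n = 16/26
Chebyshev: P(|Xbar-mu| >= 3/10) <= Var(Xbar)/(3/10)^2 = (8/13)/(9/100) = 800/117
Bound exceeds 1, so trivial bound: 1

1


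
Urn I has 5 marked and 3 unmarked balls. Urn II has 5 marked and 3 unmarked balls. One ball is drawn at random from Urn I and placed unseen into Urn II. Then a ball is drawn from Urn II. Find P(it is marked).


P(transfer marked) = 5/8; P(transfer unmarked) = 3/8
If marked transferred: Urn II has 6 marked of 9, so P(marked|marked moved) = 2/3
If unmarked transferred: Urn II has 5 marked of 9, so P(marked|unmarked moved) = 5/9
By total probability: P(marked) = 5/8*2/3 + 3/8*5/9 = 5/8

5/8


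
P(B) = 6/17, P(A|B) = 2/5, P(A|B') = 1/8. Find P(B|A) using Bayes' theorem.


P(A) = P(A|B)P(B) + P(A|B')P(B') = 2/5*6/17 + 1/8*11/17 = 151/680
P(B|A) = P(A|B)P(B)/P(A) = (12/85)/(151/680) = 96/151

96/151


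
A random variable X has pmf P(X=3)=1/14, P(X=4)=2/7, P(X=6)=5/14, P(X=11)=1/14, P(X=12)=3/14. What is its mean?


E[X] = sum(x * P(x))
= 3*1/14 + 4*2/7 + 6*5/14 + 11*1/14 + 12*3/14
= 48/7

48/7


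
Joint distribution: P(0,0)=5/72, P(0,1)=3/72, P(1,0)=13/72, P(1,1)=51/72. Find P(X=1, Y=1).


Read from table: P(X=1, Y=1) = 51/72 = 17/24

17/24


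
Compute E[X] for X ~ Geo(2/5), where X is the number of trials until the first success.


For geometric (trials until first success), E[X] = 1/p = 1/(2/5) = 5/2

5/2


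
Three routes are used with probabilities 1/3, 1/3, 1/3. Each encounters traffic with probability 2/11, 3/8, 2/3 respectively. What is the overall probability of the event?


P(A) = P(A|B1)P(B1) + P(A|B2)P(B2) + P(A|B3)P(B3)
= 2/11*1/3 + 3/8*1/3 + 2/3*1/3
= 2/33 + 1/8 + 2/9 = 323/792

323/792


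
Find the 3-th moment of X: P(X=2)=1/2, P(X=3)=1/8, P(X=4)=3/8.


E[X^3] = sum(x^3 * P(x))
= 8*1/2 + 27*1/8 + 64*3/8
= 251/8

251/8


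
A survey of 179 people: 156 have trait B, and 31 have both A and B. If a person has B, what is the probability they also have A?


P(A|B) = P(A∩B)/P(B) = (31/179)/(156/179) = 31/156

31/156


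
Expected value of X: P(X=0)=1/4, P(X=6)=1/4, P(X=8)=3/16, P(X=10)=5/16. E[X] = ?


E[X] = sum(x * P(x))
= 0*1/4 + 6*1/4 + 8*3/16 + 10*5/16
= 49/8

49/8


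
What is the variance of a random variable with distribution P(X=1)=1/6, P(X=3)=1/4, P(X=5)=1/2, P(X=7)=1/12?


E[X] = 4, E[X^2] = 19
Var(X) = E[X^2] - (E[X])^2 = 19 - (4)^2 = 3

3


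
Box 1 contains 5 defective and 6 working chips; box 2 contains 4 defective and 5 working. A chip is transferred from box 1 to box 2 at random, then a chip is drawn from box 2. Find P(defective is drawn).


P(transfer defective) = 5/11; P(transfer working) = 6/11
If defective transferred: Urn II has 5 defective of 10, so P(defective|defective moved) = 1/2
If working transferred: Urn II has 4 defective of 10, so P(defective|working moved) = 2/5
By total probability: P(defective) = 5/11*1/2 + 6/11*2/5 = 49/110

49/110


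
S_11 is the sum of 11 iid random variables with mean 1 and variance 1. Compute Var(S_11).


By independence, Var(S_n) = n*Var(X_1) = 11*1 = 11

11


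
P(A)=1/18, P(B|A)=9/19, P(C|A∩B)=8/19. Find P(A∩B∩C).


P(A∩B∩C) = P(A) * P(B|A) * P(C|A∩B)
= 1/18 * 9/19 * 8/19
= 1/38 * 8/19 = 4/361

4/361


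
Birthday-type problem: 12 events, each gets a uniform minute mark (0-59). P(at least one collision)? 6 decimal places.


P(all different) = prod((60-i)/60 for i=0..11) = 0.307929
P(at least one match) = 1 - 0.307929 = 0.692071

0.692071


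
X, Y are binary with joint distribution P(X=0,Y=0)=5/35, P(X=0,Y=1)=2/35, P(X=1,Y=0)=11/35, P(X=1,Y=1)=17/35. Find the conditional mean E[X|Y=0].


P(Y=0) = 16/35
E[X|Y=0] = (0*5 + 1*11)/16 = 11/16

11/16


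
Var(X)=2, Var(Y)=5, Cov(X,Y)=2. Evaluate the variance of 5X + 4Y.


Var(5X + 4Y) = 5^2*Var(X) + 4^2*Var(Y) + 2*5*4*Cov(X,Y)
= 25*2 + 16*5 + 40*2
= 50 + 80 + 80 = 210

210


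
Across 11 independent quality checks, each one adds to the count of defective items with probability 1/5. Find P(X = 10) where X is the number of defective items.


P(X=10) = C(11,10) * p^10 * (1-p)^1
= 11 * 1/9765625 * 4/5
= 44/48828125

44/48828125


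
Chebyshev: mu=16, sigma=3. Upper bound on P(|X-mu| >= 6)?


k = 6/3 = 2
Chebyshev: P(|X-mu| >= k*sigma) <= 1/k^2 = 1/2^2 = 1/4

1/4


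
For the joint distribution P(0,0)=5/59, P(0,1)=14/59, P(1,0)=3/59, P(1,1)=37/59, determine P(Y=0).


P(Y=0) = P(0,0)+P(1,0) = 5/59 + 3/59 = 8/59

8/59


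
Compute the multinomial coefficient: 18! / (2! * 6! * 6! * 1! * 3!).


18! = 6402373705728000
Denominator: 2!=2 * 6!=720 * 6!=720 * 1!=1 * 3!=6
Coefficient = 6402373705728000 / 6220800 = 1029188160

1029188160


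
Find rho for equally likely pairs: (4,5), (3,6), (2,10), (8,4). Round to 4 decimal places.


Cov(X,Y) = -4.0625, Var(X) = 5.1875, Var(Y) = 5.1875
rho = Cov/(sqrt(VarX)*sqrt(VarY)) = -0.7831

-0.7831


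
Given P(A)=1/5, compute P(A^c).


P(A') = 1 - P(A) = 1 - 1/5 = 4/5

4/5


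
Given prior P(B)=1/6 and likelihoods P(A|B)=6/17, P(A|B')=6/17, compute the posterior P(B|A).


P(A) = P(A|B)P(B) + P(A|B')P(B') = 6/17*1/6 + 6/17*5/6 = 6/17
P(B|A) = P(A|B)P(B)/P(A) = (1/17)/(6/17) = 1/6

1/6


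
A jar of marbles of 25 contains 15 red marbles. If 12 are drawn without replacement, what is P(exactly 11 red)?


P(X=11) = C(15,11)*C(10,1) / C(25,12)
= 1365*10 / 5200300
= 13650/5200300 = 39/14858

39/14858


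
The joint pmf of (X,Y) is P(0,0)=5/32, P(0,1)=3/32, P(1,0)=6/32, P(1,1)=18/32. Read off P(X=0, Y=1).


Read from table: P(X=0, Y=1) = 3/32

3/32


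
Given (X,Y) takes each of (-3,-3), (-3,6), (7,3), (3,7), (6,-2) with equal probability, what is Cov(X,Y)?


E[X]=2, E[Y]=11/5, E[XY]=21/5
Cov(X,Y) = E[XY] - E[X]E[Y] = 21/5 - 2*11/5 = -1/5

-1/5


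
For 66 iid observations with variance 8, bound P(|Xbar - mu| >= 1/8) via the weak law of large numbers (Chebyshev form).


Var(Xbar) = Var(X)/n = 8/66
Chebyshev: P(|Xbar-mu| >= 1/8) <= Var(Xbar)/(1/8)^2 = (4/33)/(1/64) = 256/33
Bound exceeds 1, so trivial bound: 1

1


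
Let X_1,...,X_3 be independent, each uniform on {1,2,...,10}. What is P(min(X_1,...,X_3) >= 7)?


P(min >= 7) = P(all X_i >= 7) = (P(X_1 >= 7))^3
= (4/10)^3 = (2/5)^3 = 8/125

8/125


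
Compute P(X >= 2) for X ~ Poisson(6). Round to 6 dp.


P(X>=2) = 1 - P(X<=1) = 1 - (e^(-6)*6^0/0! + e^(-6)*6^1/1!)
≈ 1 - (0.0024787522 + 0.0148725131)
= 1 - 0.0173512653 = 0.9826487347
≈ 0.982649

0.982649


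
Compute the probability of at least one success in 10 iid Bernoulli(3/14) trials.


P(at least one) = 1 - P(none)
P(none) = (1 - 3/14)^10 = (11/14)^10 = 25937424601/289254654976
P(at least one) = 1 - 25937424601/289254654976 = 263317230375/289254654976

263317230375/289254654976


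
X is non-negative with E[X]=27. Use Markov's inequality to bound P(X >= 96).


Markov: P(X >= a) <= E[X]/a
P(X >= 96) <= 27/96 = 9/32

9/32


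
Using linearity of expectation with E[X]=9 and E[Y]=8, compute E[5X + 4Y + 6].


E[5X + 4Y + 6] = 5*E[X] + 4*E[Y] + 6
= (5)*(9) + (4)*(8) + (6)
= 45 + 32 + 6 = 83

83


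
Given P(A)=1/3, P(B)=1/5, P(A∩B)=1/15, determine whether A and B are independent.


P(A)*P(B) = 1/3*1/5 = 1/15
P(A∩B) = 1/15, which equals P(A)P(B), so independent

Yes, A and B are independent


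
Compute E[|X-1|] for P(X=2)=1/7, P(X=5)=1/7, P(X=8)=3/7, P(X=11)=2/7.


E[|X-1|] = sum(g(x)*P(x))
= 1*1/7 + 4*1/7 + 7*3/7 + 10*2/7
= 46/7

46/7


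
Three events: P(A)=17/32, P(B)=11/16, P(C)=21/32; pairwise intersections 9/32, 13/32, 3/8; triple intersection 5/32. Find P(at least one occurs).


P(A∪B∪C) = P(A)+P(B)+P(C) - P(AB)-P(AC)-P(BC) + P(ABC)
= 17/32+11/16+21/32 - 9/32-13/32-3/8 + 5/32
= 31/32

31/32


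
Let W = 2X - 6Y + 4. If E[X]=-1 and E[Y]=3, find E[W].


E[2X - 6Y + 4] = 2*E[X] - 6*E[Y] + 4
= (2)*(-1) + (-6)*(3) + (4)
= -2 - 18 + 4 = -16

-16


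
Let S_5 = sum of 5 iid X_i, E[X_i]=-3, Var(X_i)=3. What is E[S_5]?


E[S_n] = n*E[X_1] = 5*-3 = -15

-15


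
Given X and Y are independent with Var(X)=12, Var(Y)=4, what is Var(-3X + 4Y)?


Independence => Cov(X,Y)=0
Var(-3X + 4Y) = (-3)^2*Var(X) + 4^2*Var(Y)
= 9*12 + 16*4 = 172

172


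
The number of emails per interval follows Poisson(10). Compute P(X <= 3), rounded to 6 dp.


P(X<=3) = e^(-10)*10^0/0! + e^(-10)*10^1/1! + e^(-10)*10^2/2! + e^(-10)*10^3/3!
≈ 0.0000453999 + 0.0004539993 + 0.0022699965 + 0.0075666550
= 0.0103360507
≈ 0.010336

0.010336


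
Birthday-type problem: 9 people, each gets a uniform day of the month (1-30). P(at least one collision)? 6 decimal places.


P(all different) = prod((30-i)/30 for i=0..8) = 0.263770
P(at least one match) = 1 - 0.263770 = 0.736230

0.736230


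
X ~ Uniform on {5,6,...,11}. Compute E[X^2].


E[X^2] = (1/7) * sum(x^2 for x=5..11)
= 476/7 = 68

68


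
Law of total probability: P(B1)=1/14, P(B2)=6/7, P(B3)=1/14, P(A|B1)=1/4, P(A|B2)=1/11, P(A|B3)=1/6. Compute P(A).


P(A) = P(A|B1)P(B1) + P(A|B2)P(B2) + P(A|B3)P(B3)
= 1/4*1/14 + 1/11*6/7 + 1/6*1/14
= 1/56 + 6/77 + 1/84 = 199/1848

199/1848


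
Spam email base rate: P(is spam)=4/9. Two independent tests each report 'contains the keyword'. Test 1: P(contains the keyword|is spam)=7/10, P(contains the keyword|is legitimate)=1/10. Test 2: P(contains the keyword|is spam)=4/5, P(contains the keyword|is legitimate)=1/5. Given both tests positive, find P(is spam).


After test 1: P(+) = 7/10*4/9 + 1/10*5/9 = 11/30
P(B|+) = (14/45)/(11/30) = 28/33
After test 2 (use post1 as new prior): P(+) = 4/5*28/33 + 1/5*5/33 = 39/55
P(B|+,+) = (112/165)/(39/55) = 112/117

112/117


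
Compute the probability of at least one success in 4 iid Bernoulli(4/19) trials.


P(at least one) = 1 - P(none)
P(none) = (1 - 4/19)^4 = (15/19)^4 = 50625/130321
P(at least one) = 1 - 50625/130321 = 79696/130321

79696/130321


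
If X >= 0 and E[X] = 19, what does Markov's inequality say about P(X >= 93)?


Markov: P(X >= a) <= E[X]/a
P(X >= 93) <= 19/93

19/93


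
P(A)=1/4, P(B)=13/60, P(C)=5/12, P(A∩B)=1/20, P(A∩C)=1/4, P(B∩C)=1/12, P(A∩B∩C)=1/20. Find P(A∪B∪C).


P(A∪B∪C) = P(A)+P(B)+P(C) - P(AB)-P(AC)-P(BC) + P(ABC)
= 1/4+13/60+5/12 - 1/20-1/4-1/12 + 1/20
= 11/20

11/20


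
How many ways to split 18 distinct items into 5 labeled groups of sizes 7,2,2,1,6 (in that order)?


18! = 6402373705728000
Denominator: 7!=5040 * 2!=2 * 2!=2 * 1!=1 * 6!=720
Coefficient = 6402373705728000 / 14515200 = 441080640

441080640


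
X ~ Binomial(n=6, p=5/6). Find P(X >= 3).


P(X>=3) = P(X=3) + P(X=4) + P(X=5) + P(X=6)
= 625/11664 + 3125/15552 + 3125/7776 + 15625/46656
= 23125/23328

23125/23328


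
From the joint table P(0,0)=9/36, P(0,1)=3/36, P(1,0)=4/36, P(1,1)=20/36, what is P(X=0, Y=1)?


Read from table: P(X=0, Y=1) = 3/36 = 1/12

1/12


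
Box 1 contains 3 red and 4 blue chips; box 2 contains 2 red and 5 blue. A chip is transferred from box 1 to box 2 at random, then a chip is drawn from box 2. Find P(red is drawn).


P(transfer red) = 3/7; P(transfer blue) = 4/7
If red transferred: Urn II has 3 red of 8, so P(red|red moved) = 3/8
If blue transferred: Urn II has 2 red of 8, so P(red|blue moved) = 1/4
By total probability: P(red) = 3/7*3/8 + 4/7*1/4 = 17/56

17/56


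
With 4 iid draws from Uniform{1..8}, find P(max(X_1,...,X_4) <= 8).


P(max <= 8) = P(all X_i <= 8) = (P(X_1 <= 8))^4
= (8/8)^4 = 1^4 = 1

1


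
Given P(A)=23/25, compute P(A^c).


P(A') = 1 - P(A) = 1 - 23/25 = 2/25

2/25


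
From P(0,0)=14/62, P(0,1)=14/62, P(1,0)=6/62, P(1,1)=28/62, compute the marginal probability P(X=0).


P(X=0) = P(0,0)+P(0,1) = 14/62 + 14/62 = 28/62 = 14/31

14/31


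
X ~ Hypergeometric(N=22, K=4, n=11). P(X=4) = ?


P(X=4) = C(4,4)*C(18,7) / C(22,11)
= 1*31824 / 705432
= 31824/705432 = 6/133

6/133


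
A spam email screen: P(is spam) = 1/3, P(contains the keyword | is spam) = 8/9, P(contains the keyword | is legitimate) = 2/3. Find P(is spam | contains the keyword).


P(A) = P(A|B)P(B) + P(A|B')P(B') = 8/9*1/3 + 2/3*2/3 = 20/27
P(B|A) = P(A|B)P(B)/P(A) = (8/27)/(20/27) = 2/5

2/5


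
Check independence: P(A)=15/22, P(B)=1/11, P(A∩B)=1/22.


P(A)*P(B) = 15/22*1/11 = 15/242
P(A∩B) = 1/22 != 15/242, so not independent

No, A and B are not independent


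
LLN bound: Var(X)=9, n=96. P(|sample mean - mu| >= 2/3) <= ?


Var(Xbar) = Var(X)/n = 9/96
Chebyshev: P(|Xbar-mu| >= 2/3) <= Var(Xbar)/(2/3)^2 = (3/32)/(4/9) = 27/128

27/128


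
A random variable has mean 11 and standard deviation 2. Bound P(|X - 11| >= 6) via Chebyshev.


k = 6/2 = 3
Chebyshev: P(|X-mu| >= k*sigma) <= 1/k^2 = 1/3^2 = 1/9

1/9


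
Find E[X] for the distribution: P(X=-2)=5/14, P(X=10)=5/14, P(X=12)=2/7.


E[X] = sum(x * P(x))
= -2*5/14 + 10*5/14 + 12*2/7
= 44/7

44/7


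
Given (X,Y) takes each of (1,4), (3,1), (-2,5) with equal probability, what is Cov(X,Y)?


E[X]=2/3, E[Y]=10/3, E[XY]=-1
Cov(X,Y) = E[XY] - E[X]E[Y] = -1 - 2/3*10/3 = -29/9

-29/9


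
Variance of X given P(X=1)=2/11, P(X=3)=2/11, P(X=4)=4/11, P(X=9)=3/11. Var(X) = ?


E[X] = 51/11, E[X^2] = 327/11
Var(X) = E[X^2] - (E[X])^2 = 327/11 - (51/11)^2 = 996/121

996/121


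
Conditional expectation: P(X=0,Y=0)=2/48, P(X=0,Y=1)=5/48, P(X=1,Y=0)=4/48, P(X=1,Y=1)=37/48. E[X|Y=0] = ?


P(Y=0) = 6/48
E[X|Y=0] = (0*2 + 1*4)/6 = 4/6 = 2/3

2/3


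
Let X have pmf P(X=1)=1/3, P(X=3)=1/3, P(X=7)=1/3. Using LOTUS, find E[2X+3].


E[2X+3] = sum(g(x)*P(x))
= 5*1/3 + 9*1/3 + 17*1/3
= 31/3

31/3


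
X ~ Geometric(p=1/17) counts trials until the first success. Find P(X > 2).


P(X > 2) = P(first 2 trials all fail) = (1-p)^2 = (16/17)^2 = 256/289

256/289


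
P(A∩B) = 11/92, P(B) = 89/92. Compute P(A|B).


P(A|B) = P(A∩B)/P(B) = (11/92)/(89/92) = 11/89

11/89
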